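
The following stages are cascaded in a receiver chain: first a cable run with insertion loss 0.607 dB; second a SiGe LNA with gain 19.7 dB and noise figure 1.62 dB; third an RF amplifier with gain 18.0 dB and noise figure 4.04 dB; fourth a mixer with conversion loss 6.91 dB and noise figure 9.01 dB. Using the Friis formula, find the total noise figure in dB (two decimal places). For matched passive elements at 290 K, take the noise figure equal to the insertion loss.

2.28 dB

Convert to linear (a loss of L dB is a gain of −L dB): F_i = 10^(NF_i/10), G_i = 10^(G_i,dB/10)
  Stage 1: F_1 = 10^(0.607/10) = 1.150, G_1 = 10^(−0.607/10) = 0.8696
  Stage 2: F_2 = 10^(1.62/10) = 1.452, G_2 = 10^(19.7/10) = 93.33
  Stage 3: F_3 = 10^(4.04/10) = 2.535, G_3 = 10^(18.0/10) = 63.10
  Stage 4: F_4 = 10^(9.01/10) = 7.962, G_4 = 10^(−6.91/10) = 0.2037
Friis cascade:
  F = 1.150 + (1.452 − 1)/0.8696 + (2.535 − 1)/81.15 + (7.962 − 1)/5120 = 1.690
NF = 10 log₁₀(1.690) = 2.28 dB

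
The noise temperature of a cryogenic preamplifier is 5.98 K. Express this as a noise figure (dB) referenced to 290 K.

0.089 dB

F = 1 + T_e/T₀ = 1 + 5.98/290 = 1.02062
NF = 10 log₁₀(1.02062) = 0.089 dB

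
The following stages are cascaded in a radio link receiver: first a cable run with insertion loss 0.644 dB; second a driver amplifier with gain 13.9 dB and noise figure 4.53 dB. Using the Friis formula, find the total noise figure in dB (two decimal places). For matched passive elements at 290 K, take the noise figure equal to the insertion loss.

Convert to linear (a loss of L dB is a gain of −L dB): F_i = 10^(NF_i/10), G_i = 10^(G_i,dB/10)
  Stage 1: F_1 = 10^(0.644/10) = 1.160, G_1 = 10^(−0.644/10) = 0.8622
  Stage 2: F_2 = 10^(4.53/10) = 2.838, G_2 = 10^(13.9/10) = 24.55
Friis cascade:
  F = 1.160 + (2.838 − 1)/0.8622 = 3.292
NF = 10 log₁₀(3.292) = 5.17 dB

5.17 dB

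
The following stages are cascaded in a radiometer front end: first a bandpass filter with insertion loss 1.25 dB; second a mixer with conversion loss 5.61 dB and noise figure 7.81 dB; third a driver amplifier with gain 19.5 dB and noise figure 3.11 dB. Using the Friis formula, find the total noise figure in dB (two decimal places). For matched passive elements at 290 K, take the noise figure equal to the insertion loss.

Convert to linear (a loss of L dB is a gain of −L dB): F_i = 10^(NF_i/10), G_i = 10^(G_i,dB/10)
  Stage 1: F_1 = 10^(1.25/10) = 1.334, G_1 = 10^(−1.25/10) = 0.7499
  Stage 2: F_2 = 10^(7.81/10) = 6.039, G_2 = 10^(−5.61/10) = 0.2748
  Stage 3: F_3 = 10^(3.11/10) = 2.046, G_3 = 10^(19.5/10) = 89.13
Friis cascade:
  F = 1.334 + (6.039 − 1)/0.7499 + (2.046 − 1)/0.2061 = 13.13
NF = 10 log₁₀(13.13) = 11.18 dB

11.18 dB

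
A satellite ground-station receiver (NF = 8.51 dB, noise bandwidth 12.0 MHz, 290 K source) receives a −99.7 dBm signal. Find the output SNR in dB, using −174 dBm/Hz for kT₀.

Noise floor: N = −174 + 10 log₁₀(B) + NF
10 log₁₀(1.20×10⁷) = 70.79 dB
N = −174 + 70.79 + 8.51 = −94.70 dBm
SNR = P_sig − N = −99.7 − (−94.70) = −5.00 dB → −5.0 dB

−5.0 dB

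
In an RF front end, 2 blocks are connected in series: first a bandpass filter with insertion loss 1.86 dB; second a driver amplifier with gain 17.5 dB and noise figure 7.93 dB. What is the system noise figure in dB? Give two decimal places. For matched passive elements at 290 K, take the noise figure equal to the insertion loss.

Convert to linear (a loss of L dB is a gain of −L dB): F_i = 10^(NF_i/10), G_i = 10^(G_i,dB/10)
  Stage 1: F_1 = 10^(1.86/10) = 1.535, G_1 = 10^(−1.86/10) = 0.6516
  Stage 2: F_2 = 10^(7.93/10) = 6.209, G_2 = 10^(17.5/10) = 56.23
Friis cascade:
  F = 1.535 + (6.209 − 1)/0.6516 = 9.528
NF = 10 log₁₀(9.528) = 9.79 dB

9.79 dB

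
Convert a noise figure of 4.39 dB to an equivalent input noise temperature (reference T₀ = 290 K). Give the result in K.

507 K

F = 10^(4.39/10) = 2.74789
T_e = (F − 1)·T₀ = (2.74789 − 1) × 290 = 507 K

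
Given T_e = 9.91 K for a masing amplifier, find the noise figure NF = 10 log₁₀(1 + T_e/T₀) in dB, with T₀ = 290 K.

0.146 dB

F = 1 + T_e/T₀ = 1 + 9.91/290 = 1.03417
NF = 10 log₁₀(1.03417) = 0.146 dB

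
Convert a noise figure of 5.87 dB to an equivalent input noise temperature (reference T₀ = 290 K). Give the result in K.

F = 10^(5.87/10) = 3.86367
T_e = (F − 1)·T₀ = (3.86367 − 1) × 290 = 830 K

830 K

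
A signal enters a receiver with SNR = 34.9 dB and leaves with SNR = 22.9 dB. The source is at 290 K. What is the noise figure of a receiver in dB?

12.0 dB

NF (dB) = SNR_in(dB) − SNR_out(dB) when the source is at T₀
NF = 34.9 − 22.9 = 12.0 dB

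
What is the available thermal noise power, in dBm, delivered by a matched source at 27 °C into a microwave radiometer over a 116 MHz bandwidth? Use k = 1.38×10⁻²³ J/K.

−93.2 dBm

T = 27 °C + 273.15 = 300.15 K
P_n = kTB = 1.38×10⁻²³ × 300.15 × 1.16×10⁸ = 4.80×10⁻¹³ W
In dBm: 10 log₁₀(4.80×10⁻¹³ / 10⁻³) = −93.2 dBm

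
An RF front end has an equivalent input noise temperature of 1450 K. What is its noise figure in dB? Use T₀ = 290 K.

7.78 dB

F = 1 + T_e/T₀ = 1 + 1450/290 = 6
NF = 10 log₁₀(6) = 7.78 dB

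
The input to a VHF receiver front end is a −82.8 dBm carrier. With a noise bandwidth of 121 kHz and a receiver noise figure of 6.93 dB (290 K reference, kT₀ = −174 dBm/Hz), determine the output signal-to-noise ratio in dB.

Noise floor: N = −174 + 10 log₁₀(B) + NF
10 log₁₀(1.21×10⁵) = 50.83 dB
N = −174 + 50.83 + 6.93 = −116.24 dBm
SNR = P_sig − N = −82.8 − (−116.24) = 33.44 dB → 33.4 dB

33.4 dB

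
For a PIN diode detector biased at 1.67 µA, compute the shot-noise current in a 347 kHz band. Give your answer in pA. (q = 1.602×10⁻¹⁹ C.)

I_n = √(2qI·B)
2qI·B = 2 × 1.602×10⁻¹⁹ × 1.67×10⁻⁶ × 3.47×10⁵ = 1.86×10⁻¹⁹ A²
I_n = √(1.86×10⁻¹⁹) = 4.31×10⁻¹⁰ A = 431 pA

431 pA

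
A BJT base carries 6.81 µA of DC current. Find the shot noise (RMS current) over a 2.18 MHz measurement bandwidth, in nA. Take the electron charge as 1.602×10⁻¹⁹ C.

I_n = √(2qI·B)
2qI·B = 2 × 1.602×10⁻¹⁹ × 6.81×10⁻⁶ × 2.18×10⁶ = 4.76×10⁻¹⁸ A²
I_n = √(4.76×10⁻¹⁸) = 2.18×10⁻⁹ A = 2.18 nA

2.18 nA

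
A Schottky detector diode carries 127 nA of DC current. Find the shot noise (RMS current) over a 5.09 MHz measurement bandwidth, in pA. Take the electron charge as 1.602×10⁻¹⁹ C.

I_n = √(2qI·B)
2qI·B = 2 × 1.602×10⁻¹⁹ × 1.27×10⁻⁷ × 5.09×10⁶ = 2.07×10⁻¹⁹ A²
I_n = √(2.07×10⁻¹⁹) = 4.55×10⁻¹⁰ A = 455 pA

455 pA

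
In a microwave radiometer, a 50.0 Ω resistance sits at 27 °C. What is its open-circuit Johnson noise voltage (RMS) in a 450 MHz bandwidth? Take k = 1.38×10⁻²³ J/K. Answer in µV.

T = 27 °C + 273.15 = 300.15 K
V_n = √(4kTRB)
4kTRB = 4 × 1.38×10⁻²³ × 300.15 × 5.00×10¹ × 4.50×10⁸ = 3.73×10⁻¹⁰ V²
V_n = √(3.73×10⁻¹⁰) = 1.93×10⁻⁵ V = 19.3 µV

19.3 µV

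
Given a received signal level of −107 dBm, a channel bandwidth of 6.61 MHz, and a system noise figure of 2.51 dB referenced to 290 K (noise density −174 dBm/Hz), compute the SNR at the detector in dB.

−3.7 dB

Noise floor: N = −174 + 10 log₁₀(B) + NF
10 log₁₀(6.61×10⁶) = 68.2 dB
N = −174 + 68.2 + 2.51 = −103.29 dBm
SNR = P_sig − N = −107 − (−103.29) = −3.71 dB → −3.7 dB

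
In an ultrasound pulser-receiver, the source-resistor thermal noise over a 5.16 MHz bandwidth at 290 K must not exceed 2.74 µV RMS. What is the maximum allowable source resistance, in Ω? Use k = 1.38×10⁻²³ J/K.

Johnson–Nyquist: V_n = √(4kTRB) ⇒ R = V_n² / (4kTB)
4kTB = 4 × 1.38×10⁻²³ × 290 × 5.16×10⁶ = 8.26×10⁻¹⁴
R = (2.74×10⁻⁶)² / 8.26×10⁻¹⁴ = 9.09×10¹ Ω = 90.9 Ω

90.9 Ω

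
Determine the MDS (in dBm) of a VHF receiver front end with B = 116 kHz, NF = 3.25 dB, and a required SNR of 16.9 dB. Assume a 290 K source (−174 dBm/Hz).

−103.2 dBm

Sensitivity = −174 + 10 log₁₀(B) + NF + SNR_min
= −174 + 50.64 + 3.25 + 16.9
= −103.21 dBm → −103.2 dBm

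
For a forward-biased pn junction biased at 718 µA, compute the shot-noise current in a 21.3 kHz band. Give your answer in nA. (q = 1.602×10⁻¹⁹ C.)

I_n = √(2qI·B)
2qI·B = 2 × 1.602×10⁻¹⁹ × 7.18×10⁻⁴ × 2.13×10⁴ = 4.90×10⁻¹⁸ A²
I_n = √(4.90×10⁻¹⁸) = 2.21×10⁻⁹ A = 2.21 nA

2.21 nA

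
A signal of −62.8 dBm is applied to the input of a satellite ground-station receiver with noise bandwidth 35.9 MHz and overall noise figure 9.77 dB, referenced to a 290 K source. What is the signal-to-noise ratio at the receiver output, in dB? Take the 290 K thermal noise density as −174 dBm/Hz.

25.9 dB

Noise floor: N = −174 + 10 log₁₀(B) + NF
10 log₁₀(3.59×10⁷) = 75.55 dB
N = −174 + 75.55 + 9.77 = −88.68 dBm
SNR = P_sig − N = −62.8 − (−88.68) = 25.88 dB → 25.9 dB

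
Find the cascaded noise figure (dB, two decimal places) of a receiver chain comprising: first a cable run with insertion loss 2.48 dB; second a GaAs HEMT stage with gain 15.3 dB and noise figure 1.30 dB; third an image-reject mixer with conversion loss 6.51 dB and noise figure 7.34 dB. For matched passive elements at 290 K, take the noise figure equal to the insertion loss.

Convert to linear (a loss of L dB is a gain of −L dB): F_i = 10^(NF_i/10), G_i = 10^(G_i,dB/10)
  Stage 1: F_1 = 10^(2.48/10) = 1.770, G_1 = 10^(−2.48/10) = 0.5649
  Stage 2: F_2 = 10^(1.30/10) = 1.349, G_2 = 10^(15.3/10) = 33.88
  Stage 3: F_3 = 10^(7.34/10) = 5.420, G_3 = 10^(−6.51/10) = 0.2234
Friis cascade:
  F = 1.770 + (1.349 − 1)/0.5649 + (5.420 − 1)/19.14 = 2.619
NF = 10 log₁₀(2.619) = 4.18 dB

4.18 dB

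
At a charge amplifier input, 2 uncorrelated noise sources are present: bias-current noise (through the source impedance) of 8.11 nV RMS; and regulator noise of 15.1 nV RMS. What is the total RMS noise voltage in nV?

Uncorrelated sources add in power (mean-square): V_tot = √(ΣV_i²)
V_tot = √[(8.11×10⁻⁹)² + (1.51×10⁻⁸)²] = 1.71×10⁻⁸ V = 17.1 nV

17.1 nV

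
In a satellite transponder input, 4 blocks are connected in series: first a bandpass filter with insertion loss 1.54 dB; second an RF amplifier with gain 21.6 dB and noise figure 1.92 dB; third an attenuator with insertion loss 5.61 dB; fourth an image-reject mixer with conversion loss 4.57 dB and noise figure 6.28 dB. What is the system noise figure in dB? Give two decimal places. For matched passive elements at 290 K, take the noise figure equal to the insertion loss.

Convert to linear (a loss of L dB is a gain of −L dB): F_i = 10^(NF_i/10), G_i = 10^(G_i,dB/10)
  Stage 1: F_1 = 10^(1.54/10) = 1.426, G_1 = 10^(−1.54/10) = 0.7015
  Stage 2: F_2 = 10^(1.92/10) = 1.556, G_2 = 10^(21.6/10) = 144.5
  Stage 3: F_3 = 10^(5.61/10) = 3.639, G_3 = 10^(−5.61/10) = 0.2748
  Stage 4: F_4 = 10^(6.28/10) = 4.246, G_4 = 10^(−4.57/10) = 0.3491
Friis cascade:
  F = 1.426 + (1.556 − 1)/0.7015 + (3.639 − 1)/101.4 + (4.246 − 1)/27.86 = 2.361
NF = 10 log₁₀(2.361) = 3.73 dB

3.73 dB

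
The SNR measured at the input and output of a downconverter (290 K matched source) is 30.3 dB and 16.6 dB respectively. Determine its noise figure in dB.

13.7 dB

NF (dB) = SNR_in(dB) − SNR_out(dB) when the source is at T₀
NF = 30.3 − 16.6 = 13.7 dB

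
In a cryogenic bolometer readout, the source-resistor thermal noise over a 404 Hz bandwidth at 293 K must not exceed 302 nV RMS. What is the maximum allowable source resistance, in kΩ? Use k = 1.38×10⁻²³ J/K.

14.0 kΩ

Johnson–Nyquist: V_n = √(4kTRB) ⇒ R = V_n² / (4kTB)
4kTB = 4 × 1.38×10⁻²³ × 293 × 4.04×10² = 6.53×10⁻¹⁸
R = (3.02×10⁻⁷)² / 6.53×10⁻¹⁸ = 1.40×10⁴ Ω = 14.0 kΩ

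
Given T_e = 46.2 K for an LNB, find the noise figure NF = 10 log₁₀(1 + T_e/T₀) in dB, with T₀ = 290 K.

F = 1 + T_e/T₀ = 1 + 46.2/290 = 1.15931
NF = 10 log₁₀(1.15931) = 0.642 dB

0.642 dB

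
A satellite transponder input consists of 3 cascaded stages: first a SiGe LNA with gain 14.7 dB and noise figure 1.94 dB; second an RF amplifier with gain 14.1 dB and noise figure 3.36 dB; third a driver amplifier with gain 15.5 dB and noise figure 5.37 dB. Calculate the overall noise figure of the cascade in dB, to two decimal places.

Convert to linear (a loss of L dB is a gain of −L dB): F_i = 10^(NF_i/10), G_i = 10^(G_i,dB/10)
  Stage 1: F_1 = 10^(1.94/10) = 1.563, G_1 = 10^(14.7/10) = 29.51
  Stage 2: F_2 = 10^(3.36/10) = 2.168, G_2 = 10^(14.1/10) = 25.70
  Stage 3: F_3 = 10^(5.37/10) = 3.443, G_3 = 10^(15.5/10) = 35.48
Friis cascade:
  F = 1.563 + (2.168 − 1)/29.51 + (3.443 − 1)/758.6 = 1.606
NF = 10 log₁₀(1.606) = 2.06 dB

2.06 dB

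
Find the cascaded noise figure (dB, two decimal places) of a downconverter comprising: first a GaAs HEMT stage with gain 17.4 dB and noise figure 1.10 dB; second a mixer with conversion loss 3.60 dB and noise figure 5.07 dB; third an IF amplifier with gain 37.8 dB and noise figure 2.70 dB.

Convert to linear (a loss of L dB is a gain of −L dB): F_i = 10^(NF_i/10), G_i = 10^(G_i,dB/10)
  Stage 1: F_1 = 10^(1.10/10) = 1.288, G_1 = 10^(17.4/10) = 54.95
  Stage 2: F_2 = 10^(5.07/10) = 3.214, G_2 = 10^(−3.60/10) = 0.4365
  Stage 3: F_3 = 10^(2.70/10) = 1.862, G_3 = 10^(37.8/10) = 6026
Friis cascade:
  F = 1.288 + (3.214 − 1)/54.95 + (1.862 − 1)/23.99 = 1.364
NF = 10 log₁₀(1.364) = 1.35 dB

1.35 dB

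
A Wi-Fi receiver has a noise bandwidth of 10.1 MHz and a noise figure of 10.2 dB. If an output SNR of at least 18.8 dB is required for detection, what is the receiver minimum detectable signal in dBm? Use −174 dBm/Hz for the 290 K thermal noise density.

−75.0 dBm

Sensitivity = −174 + 10 log₁₀(B) + NF + SNR_min
= −174 + 70.04 + 10.2 + 18.8
= −74.96 dBm → −75.0 dBm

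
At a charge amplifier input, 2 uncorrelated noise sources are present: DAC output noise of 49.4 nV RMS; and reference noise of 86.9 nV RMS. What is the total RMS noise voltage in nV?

100 nV

Uncorrelated sources add in power (mean-square): V_tot = √(ΣV_i²)
V_tot = √[(4.94×10⁻⁸)² + (8.69×10⁻⁸)²] = 1.00×10⁻⁷ V = 100 nV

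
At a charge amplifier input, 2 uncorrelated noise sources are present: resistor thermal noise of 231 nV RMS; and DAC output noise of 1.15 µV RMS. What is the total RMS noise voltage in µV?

1.17 µV

Uncorrelated sources add in power (mean-square): V_tot = √(ΣV_i²)
V_tot = √[(2.31×10⁻⁷)² + (1.15×10⁻⁶)²] = 1.17×10⁻⁶ V = 1.17 µV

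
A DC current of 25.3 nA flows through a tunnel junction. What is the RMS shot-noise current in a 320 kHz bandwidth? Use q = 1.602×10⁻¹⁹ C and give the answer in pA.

I_n = √(2qI·B)
2qI·B = 2 × 1.602×10⁻¹⁹ × 2.53×10⁻⁸ × 3.20×10⁵ = 2.59×10⁻²¹ A²
I_n = √(2.59×10⁻²¹) = 5.09×10⁻¹¹ A = 50.9 pA

50.9 pA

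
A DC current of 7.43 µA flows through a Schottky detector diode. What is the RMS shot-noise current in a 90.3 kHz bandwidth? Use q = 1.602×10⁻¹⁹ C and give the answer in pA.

464 pA

I_n = √(2qI·B)
2qI·B = 2 × 1.602×10⁻¹⁹ × 7.43×10⁻⁶ × 9.03×10⁴ = 2.15×10⁻¹⁹ A²
I_n = √(2.15×10⁻¹⁹) = 4.64×10⁻¹⁰ A = 464 pA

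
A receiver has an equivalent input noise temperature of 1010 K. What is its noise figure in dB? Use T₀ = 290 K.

6.52 dB

F = 1 + T_e/T₀ = 1 + 1010/290 = 4.48276
NF = 10 log₁₀(4.48276) = 6.52 dB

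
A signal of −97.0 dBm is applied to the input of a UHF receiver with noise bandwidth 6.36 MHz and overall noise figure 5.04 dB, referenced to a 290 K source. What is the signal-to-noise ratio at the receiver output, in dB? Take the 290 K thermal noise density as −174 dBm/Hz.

3.9 dB

Noise floor: N = −174 + 10 log₁₀(B) + NF
10 log₁₀(6.36×10⁶) = 68.03 dB
N = −174 + 68.03 + 5.04 = −100.93 dBm
SNR = P_sig − N = −97.0 − (−100.93) = 3.93 dB → 3.9 dB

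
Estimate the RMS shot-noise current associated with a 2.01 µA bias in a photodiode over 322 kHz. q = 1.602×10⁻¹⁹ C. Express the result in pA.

I_n = √(2qI·B)
2qI·B = 2 × 1.602×10⁻¹⁹ × 2.01×10⁻⁶ × 3.22×10⁵ = 2.07×10⁻¹⁹ A²
I_n = √(2.07×10⁻¹⁹) = 4.55×10⁻¹⁰ A = 455 pA

455 pA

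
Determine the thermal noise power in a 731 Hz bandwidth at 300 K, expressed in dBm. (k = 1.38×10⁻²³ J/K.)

P_n = kTB = 1.38×10⁻²³ × 300 × 7.31×10² = 3.03×10⁻¹⁸ W
In dBm: 10 log₁₀(3.03×10⁻¹⁸ / 10⁻³) = −145.2 dBm

−145.2 dBm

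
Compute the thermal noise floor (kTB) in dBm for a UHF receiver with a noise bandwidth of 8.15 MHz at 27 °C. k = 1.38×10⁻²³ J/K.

T = 27 °C + 273.15 = 300.15 K
P_n = kTB = 1.38×10⁻²³ × 300.15 × 8.15×10⁶ = 3.38×10⁻¹⁴ W
In dBm: 10 log₁₀(3.38×10⁻¹⁴ / 10⁻³) = −104.7 dBm

−104.7 dBm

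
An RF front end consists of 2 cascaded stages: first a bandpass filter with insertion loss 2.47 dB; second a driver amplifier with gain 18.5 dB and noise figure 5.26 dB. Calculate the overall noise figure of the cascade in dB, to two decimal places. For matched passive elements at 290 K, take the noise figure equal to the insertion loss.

Convert to linear (a loss of L dB is a gain of −L dB): F_i = 10^(NF_i/10), G_i = 10^(G_i,dB/10)
  Stage 1: F_1 = 10^(2.47/10) = 1.766, G_1 = 10^(−2.47/10) = 0.5662
  Stage 2: F_2 = 10^(5.26/10) = 3.357, G_2 = 10^(18.5/10) = 70.79
Friis cascade:
  F = 1.766 + (3.357 − 1)/0.5662 = 5.929
NF = 10 log₁₀(5.929) = 7.73 dB

7.73 dB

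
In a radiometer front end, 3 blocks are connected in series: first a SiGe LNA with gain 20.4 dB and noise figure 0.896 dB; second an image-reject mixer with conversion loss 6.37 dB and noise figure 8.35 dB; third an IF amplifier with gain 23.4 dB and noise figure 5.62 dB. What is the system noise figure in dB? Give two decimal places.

1.42 dB

Convert to linear (a loss of L dB is a gain of −L dB): F_i = 10^(NF_i/10), G_i = 10^(G_i,dB/10)
  Stage 1: F_1 = 10^(0.896/10) = 1.229, G_1 = 10^(20.4/10) = 109.6
  Stage 2: F_2 = 10^(8.35/10) = 6.839, G_2 = 10^(−6.37/10) = 0.2307
  Stage 3: F_3 = 10^(5.62/10) = 3.648, G_3 = 10^(23.4/10) = 218.8
Friis cascade:
  F = 1.229 + (6.839 − 1)/109.6 + (3.648 − 1)/25.29 = 1.387
NF = 10 log₁₀(1.387) = 1.42 dB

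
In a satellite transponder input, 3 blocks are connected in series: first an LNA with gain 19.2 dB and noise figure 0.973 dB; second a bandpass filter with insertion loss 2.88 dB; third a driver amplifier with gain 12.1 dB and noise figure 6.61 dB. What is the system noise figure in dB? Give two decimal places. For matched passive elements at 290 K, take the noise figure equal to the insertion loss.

1.29 dB

Convert to linear (a loss of L dB is a gain of −L dB): F_i = 10^(NF_i/10), G_i = 10^(G_i,dB/10)
  Stage 1: F_1 = 10^(0.973/10) = 1.251, G_1 = 10^(19.2/10) = 83.18
  Stage 2: F_2 = 10^(2.88/10) = 1.941, G_2 = 10^(−2.88/10) = 0.5152
  Stage 3: F_3 = 10^(6.61/10) = 4.581, G_3 = 10^(12.1/10) = 16.22
Friis cascade:
  F = 1.251 + (1.941 − 1)/83.18 + (4.581 − 1)/42.85 = 1.346
NF = 10 log₁₀(1.346) = 1.29 dB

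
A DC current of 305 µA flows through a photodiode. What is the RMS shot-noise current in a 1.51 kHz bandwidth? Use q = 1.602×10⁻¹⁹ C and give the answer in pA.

384 pA

I_n = √(2qI·B)
2qI·B = 2 × 1.602×10⁻¹⁹ × 3.05×10⁻⁴ × 1.51×10³ = 1.48×10⁻¹⁹ A²
I_n = √(1.48×10⁻¹⁹) = 3.84×10⁻¹⁰ A = 384 pA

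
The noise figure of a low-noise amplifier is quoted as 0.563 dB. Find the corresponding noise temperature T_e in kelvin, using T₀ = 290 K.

F = 10^(0.563/10) = 1.13841
T_e = (F − 1)·T₀ = (1.13841 − 1) × 290 = 40.1 K

40.1 K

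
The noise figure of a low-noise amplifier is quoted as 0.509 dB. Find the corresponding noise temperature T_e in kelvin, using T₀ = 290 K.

F = 10^(0.509/10) = 1.12435
T_e = (F − 1)·T₀ = (1.12435 − 1) × 290 = 36.1 K

36.1 K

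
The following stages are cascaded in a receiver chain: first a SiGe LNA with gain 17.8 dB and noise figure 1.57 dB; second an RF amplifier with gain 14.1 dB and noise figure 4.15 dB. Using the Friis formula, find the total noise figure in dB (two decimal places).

Convert to linear (a loss of L dB is a gain of −L dB): F_i = 10^(NF_i/10), G_i = 10^(G_i,dB/10)
  Stage 1: F_1 = 10^(1.57/10) = 1.435, G_1 = 10^(17.8/10) = 60.26
  Stage 2: F_2 = 10^(4.15/10) = 2.600, G_2 = 10^(14.1/10) = 25.70
Friis cascade:
  F = 1.435 + (2.600 − 1)/60.26 = 1.462
NF = 10 log₁₀(1.462) = 1.65 dB

1.65 dB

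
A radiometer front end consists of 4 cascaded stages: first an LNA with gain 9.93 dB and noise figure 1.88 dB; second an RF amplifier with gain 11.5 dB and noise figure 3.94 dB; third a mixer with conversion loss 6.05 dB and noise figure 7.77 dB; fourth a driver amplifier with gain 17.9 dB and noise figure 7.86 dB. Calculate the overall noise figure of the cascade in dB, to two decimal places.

2.73 dB

Convert to linear (a loss of L dB is a gain of −L dB): F_i = 10^(NF_i/10), G_i = 10^(G_i,dB/10)
  Stage 1: F_1 = 10^(1.88/10) = 1.542, G_1 = 10^(9.93/10) = 9.840
  Stage 2: F_2 = 10^(3.94/10) = 2.477, G_2 = 10^(11.5/10) = 14.13
  Stage 3: F_3 = 10^(7.77/10) = 5.984, G_3 = 10^(−6.05/10) = 0.2483
  Stage 4: F_4 = 10^(7.86/10) = 6.109, G_4 = 10^(17.9/10) = 61.66
Friis cascade:
  F = 1.542 + (2.477 − 1)/9.840 + (5.984 − 1)/139.0 + (6.109 − 1)/34.51 = 1.876
NF = 10 log₁₀(1.876) = 2.73 dB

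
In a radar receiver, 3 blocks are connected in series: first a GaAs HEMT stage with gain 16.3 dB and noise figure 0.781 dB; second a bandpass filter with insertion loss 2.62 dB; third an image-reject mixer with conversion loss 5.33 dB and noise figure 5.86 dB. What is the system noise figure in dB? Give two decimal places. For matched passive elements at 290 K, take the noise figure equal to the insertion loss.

1.27 dB

Convert to linear (a loss of L dB is a gain of −L dB): F_i = 10^(NF_i/10), G_i = 10^(G_i,dB/10)
  Stage 1: F_1 = 10^(0.781/10) = 1.197, G_1 = 10^(16.3/10) = 42.66
  Stage 2: F_2 = 10^(2.62/10) = 1.828, G_2 = 10^(−2.62/10) = 0.5470
  Stage 3: F_3 = 10^(5.86/10) = 3.855, G_3 = 10^(−5.33/10) = 0.2931
Friis cascade:
  F = 1.197 + (1.828 − 1)/42.66 + (3.855 − 1)/23.33 = 1.339
NF = 10 log₁₀(1.339) = 1.27 dB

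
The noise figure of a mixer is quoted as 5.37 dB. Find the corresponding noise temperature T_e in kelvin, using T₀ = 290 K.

F = 10^(5.37/10) = 3.4435
T_e = (F − 1)·T₀ = (3.4435 − 1) × 290 = 709 K

709 K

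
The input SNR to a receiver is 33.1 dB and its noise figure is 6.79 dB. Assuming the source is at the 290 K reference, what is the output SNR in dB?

By definition F = SNR_in/SNR_out, so in dB: SNR_out = SNR_in − NF
SNR_out = 33.1 − 6.79 = 26.31 dB

26.31 dB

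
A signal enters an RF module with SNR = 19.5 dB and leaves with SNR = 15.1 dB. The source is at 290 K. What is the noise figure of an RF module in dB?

4.4 dB

NF (dB) = SNR_in(dB) − SNR_out(dB) when the source is at T₀
NF = 19.5 − 15.1 = 4.4 dB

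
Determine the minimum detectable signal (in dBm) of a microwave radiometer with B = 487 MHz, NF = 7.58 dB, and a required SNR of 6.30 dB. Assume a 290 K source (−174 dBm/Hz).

−73.2 dBm

Sensitivity = −174 + 10 log₁₀(B) + NF + SNR_min
= −174 + 86.88 + 7.58 + 6.30
= −73.24 dBm → −73.2 dBm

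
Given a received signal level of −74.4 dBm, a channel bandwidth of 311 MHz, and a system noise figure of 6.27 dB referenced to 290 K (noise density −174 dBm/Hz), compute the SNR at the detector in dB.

Noise floor: N = −174 + 10 log₁₀(B) + NF
10 log₁₀(3.11×10⁸) = 84.93 dB
N = −174 + 84.93 + 6.27 = −82.80 dBm
SNR = P_sig − N = −74.4 − (−82.80) = 8.40 dB → 8.4 dB

8.4 dB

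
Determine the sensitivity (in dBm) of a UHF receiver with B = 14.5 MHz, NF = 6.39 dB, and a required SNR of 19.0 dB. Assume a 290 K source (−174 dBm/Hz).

Sensitivity = −174 + 10 log₁₀(B) + NF + SNR_min
= −174 + 71.61 + 6.39 + 19.0
= −77.00 dBm → −77.0 dBm

−77.0 dBm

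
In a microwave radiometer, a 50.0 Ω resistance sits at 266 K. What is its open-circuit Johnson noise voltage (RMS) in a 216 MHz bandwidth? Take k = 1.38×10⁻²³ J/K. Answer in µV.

V_n = √(4kTRB)
4kTRB = 4 × 1.38×10⁻²³ × 266 × 5.00×10¹ × 2.16×10⁸ = 1.59×10⁻¹⁰ V²
V_n = √(1.59×10⁻¹⁰) = 1.26×10⁻⁵ V = 12.6 µV

12.6 µV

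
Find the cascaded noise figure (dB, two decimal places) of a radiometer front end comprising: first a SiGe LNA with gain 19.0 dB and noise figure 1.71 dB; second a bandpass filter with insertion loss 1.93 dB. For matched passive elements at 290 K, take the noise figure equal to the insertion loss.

1.73 dB

Convert to linear (a loss of L dB is a gain of −L dB): F_i = 10^(NF_i/10), G_i = 10^(G_i,dB/10)
  Stage 1: F_1 = 10^(1.71/10) = 1.483, G_1 = 10^(19.0/10) = 79.43
  Stage 2: F_2 = 10^(1.93/10) = 1.560, G_2 = 10^(−1.93/10) = 0.6412
Friis cascade:
  F = 1.483 + (1.560 − 1)/79.43 = 1.490
NF = 10 log₁₀(1.490) = 1.73 dB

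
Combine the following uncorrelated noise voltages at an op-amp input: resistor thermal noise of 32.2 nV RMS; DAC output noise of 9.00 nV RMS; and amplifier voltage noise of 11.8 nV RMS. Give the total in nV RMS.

35.5 nV

Uncorrelated sources add in power (mean-square): V_tot = √(ΣV_i²)
V_tot = √[(3.22×10⁻⁸)² + (9.00×10⁻⁹)² + (1.18×10⁻⁸)²] = 3.55×10⁻⁸ V = 35.5 nV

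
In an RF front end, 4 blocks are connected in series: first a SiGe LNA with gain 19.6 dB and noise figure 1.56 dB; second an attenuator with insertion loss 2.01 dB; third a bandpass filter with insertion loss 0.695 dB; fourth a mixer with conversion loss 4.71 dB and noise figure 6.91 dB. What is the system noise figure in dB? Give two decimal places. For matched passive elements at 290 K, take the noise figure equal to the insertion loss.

1.82 dB

Convert to linear (a loss of L dB is a gain of −L dB): F_i = 10^(NF_i/10), G_i = 10^(G_i,dB/10)
  Stage 1: F_1 = 10^(1.56/10) = 1.432, G_1 = 10^(19.6/10) = 91.20
  Stage 2: F_2 = 10^(2.01/10) = 1.589, G_2 = 10^(−2.01/10) = 0.6295
  Stage 3: F_3 = 10^(0.695/10) = 1.174, G_3 = 10^(−0.695/10) = 0.8521
  Stage 4: F_4 = 10^(6.91/10) = 4.909, G_4 = 10^(−4.71/10) = 0.3381
Friis cascade:
  F = 1.432 + (1.589 − 1)/91.20 + (1.174 − 1)/57.41 + (4.909 − 1)/48.92 = 1.522
NF = 10 log₁₀(1.522) = 1.82 dB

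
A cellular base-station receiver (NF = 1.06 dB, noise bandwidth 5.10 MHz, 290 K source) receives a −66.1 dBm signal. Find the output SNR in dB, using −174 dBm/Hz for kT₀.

Noise floor: N = −174 + 10 log₁₀(B) + NF
10 log₁₀(5.10×10⁶) = 67.08 dB
N = −174 + 67.08 + 1.06 = −105.86 dBm
SNR = P_sig − N = −66.1 − (−105.86) = 39.76 dB → 39.8 dB

39.8 dB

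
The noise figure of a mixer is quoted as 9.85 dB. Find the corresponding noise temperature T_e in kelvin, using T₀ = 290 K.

F = 10^(9.85/10) = 9.66051
T_e = (F − 1)·T₀ = (9.66051 − 1) × 290 = 2512 K

2512 K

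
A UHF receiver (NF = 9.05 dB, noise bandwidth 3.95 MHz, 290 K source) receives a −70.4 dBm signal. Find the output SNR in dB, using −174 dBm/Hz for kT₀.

28.6 dB

Noise floor: N = −174 + 10 log₁₀(B) + NF
10 log₁₀(3.95×10⁶) = 65.97 dB
N = −174 + 65.97 + 9.05 = −98.98 dBm
SNR = P_sig − N = −70.4 − (−98.98) = 28.58 dB → 28.6 dB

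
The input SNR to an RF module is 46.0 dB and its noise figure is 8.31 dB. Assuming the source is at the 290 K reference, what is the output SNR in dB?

By definition F = SNR_in/SNR_out, so in dB: SNR_out = SNR_in − NF
SNR_out = 46.0 − 8.31 = 37.69 dB

37.69 dB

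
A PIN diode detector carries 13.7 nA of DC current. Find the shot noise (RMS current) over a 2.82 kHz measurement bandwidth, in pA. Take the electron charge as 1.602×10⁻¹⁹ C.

I_n = √(2qI·B)
2qI·B = 2 × 1.602×10⁻¹⁹ × 1.37×10⁻⁸ × 2.82×10³ = 1.24×10⁻²³ A²
I_n = √(1.24×10⁻²³) = 3.52×10⁻¹² A = 3.52 pA

3.52 pA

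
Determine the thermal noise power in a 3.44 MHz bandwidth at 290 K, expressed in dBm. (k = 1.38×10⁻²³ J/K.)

P_n = kTB = 1.38×10⁻²³ × 290 × 3.44×10⁶ = 1.38×10⁻¹⁴ W
In dBm: 10 log₁₀(1.38×10⁻¹⁴ / 10⁻³) = −108.6 dBm

−108.6 dBm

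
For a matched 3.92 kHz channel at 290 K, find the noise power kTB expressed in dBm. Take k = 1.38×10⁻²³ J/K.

−138.0 dBm

P_n = kTB = 1.38×10⁻²³ × 290 × 3.92×10³ = 1.57×10⁻¹⁷ W
In dBm: 10 log₁₀(1.57×10⁻¹⁷ / 10⁻³) = −138.0 dBm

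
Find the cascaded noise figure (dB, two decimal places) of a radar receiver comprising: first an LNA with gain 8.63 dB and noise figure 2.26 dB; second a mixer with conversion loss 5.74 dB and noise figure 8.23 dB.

3.91 dB

Convert to linear (a loss of L dB is a gain of −L dB): F_i = 10^(NF_i/10), G_i = 10^(G_i,dB/10)
  Stage 1: F_1 = 10^(2.26/10) = 1.683, G_1 = 10^(8.63/10) = 7.295
  Stage 2: F_2 = 10^(8.23/10) = 6.653, G_2 = 10^(−5.74/10) = 0.2667
Friis cascade:
  F = 1.683 + (6.653 − 1)/7.295 = 2.458
NF = 10 log₁₀(2.458) = 3.91 dB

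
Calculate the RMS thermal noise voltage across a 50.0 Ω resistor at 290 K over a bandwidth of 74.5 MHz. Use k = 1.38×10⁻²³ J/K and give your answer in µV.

7.72 µV

V_n = √(4kTRB)
4kTRB = 4 × 1.38×10⁻²³ × 290 × 5.00×10¹ × 7.45×10⁷ = 5.96×10⁻¹¹ V²
V_n = √(5.96×10⁻¹¹) = 7.72×10⁻⁶ V = 7.72 µV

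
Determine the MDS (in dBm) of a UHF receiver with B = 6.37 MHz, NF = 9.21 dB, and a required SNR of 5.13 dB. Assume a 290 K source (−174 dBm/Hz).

−91.6 dBm

Sensitivity = −174 + 10 log₁₀(B) + NF + SNR_min
= −174 + 68.04 + 9.21 + 5.13
= −91.62 dBm → −91.6 dBm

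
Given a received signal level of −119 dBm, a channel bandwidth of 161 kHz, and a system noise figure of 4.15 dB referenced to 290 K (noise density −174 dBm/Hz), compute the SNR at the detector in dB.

−1.2 dB

Noise floor: N = −174 + 10 log₁₀(B) + NF
10 log₁₀(1.61×10⁵) = 52.07 dB
N = −174 + 52.07 + 4.15 = −117.78 dBm
SNR = P_sig − N = −119 − (−117.78) = −1.22 dB → −1.2 dB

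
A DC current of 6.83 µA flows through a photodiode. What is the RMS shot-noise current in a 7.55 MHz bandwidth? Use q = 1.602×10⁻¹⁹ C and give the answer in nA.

4.06 nA

I_n = √(2qI·B)
2qI·B = 2 × 1.602×10⁻¹⁹ × 6.83×10⁻⁶ × 7.55×10⁶ = 1.65×10⁻¹⁷ A²
I_n = √(1.65×10⁻¹⁷) = 4.06×10⁻⁹ A = 4.06 nA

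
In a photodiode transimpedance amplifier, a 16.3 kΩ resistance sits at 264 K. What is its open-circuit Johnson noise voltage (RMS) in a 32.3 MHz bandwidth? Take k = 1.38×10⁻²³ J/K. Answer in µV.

V_n = √(4kTRB)
4kTRB = 4 × 1.38×10⁻²³ × 264 × 1.63×10⁴ × 3.23×10⁷ = 7.67×10⁻⁹ V²
V_n = √(7.67×10⁻⁹) = 8.76×10⁻⁵ V = 87.6 µV

87.6 µV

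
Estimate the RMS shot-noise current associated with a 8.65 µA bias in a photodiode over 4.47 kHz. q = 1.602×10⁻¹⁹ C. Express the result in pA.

I_n = √(2qI·B)
2qI·B = 2 × 1.602×10⁻¹⁹ × 8.65×10⁻⁶ × 4.47×10³ = 1.24×10⁻²⁰ A²
I_n = √(1.24×10⁻²⁰) = 1.11×10⁻¹⁰ A = 111 pA

111 pA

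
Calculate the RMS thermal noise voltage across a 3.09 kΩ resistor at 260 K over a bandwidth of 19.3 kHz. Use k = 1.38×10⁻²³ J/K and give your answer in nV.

V_n = √(4kTRB)
4kTRB = 4 × 1.38×10⁻²³ × 260 × 3.09×10³ × 1.93×10⁴ = 8.56×10⁻¹³ V²
V_n = √(8.56×10⁻¹³) = 9.25×10⁻⁷ V = 925 nV

925 nV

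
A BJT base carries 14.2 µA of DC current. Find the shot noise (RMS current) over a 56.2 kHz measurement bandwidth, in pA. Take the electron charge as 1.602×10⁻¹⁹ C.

I_n = √(2qI·B)
2qI·B = 2 × 1.602×10⁻¹⁹ × 1.42×10⁻⁵ × 5.62×10⁴ = 2.56×10⁻¹⁹ A²
I_n = √(2.56×10⁻¹⁹) = 5.06×10⁻¹⁰ A = 506 pA

506 pA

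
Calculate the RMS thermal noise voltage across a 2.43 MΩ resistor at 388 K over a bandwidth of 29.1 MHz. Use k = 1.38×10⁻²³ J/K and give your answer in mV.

V_n = √(4kTRB)
4kTRB = 4 × 1.38×10⁻²³ × 388 × 2.43×10⁶ × 2.91×10⁷ = 1.51×10⁻⁶ V²
V_n = √(1.51×10⁻⁶) = 1.23×10⁻³ V = 1.23 mV

1.23 mV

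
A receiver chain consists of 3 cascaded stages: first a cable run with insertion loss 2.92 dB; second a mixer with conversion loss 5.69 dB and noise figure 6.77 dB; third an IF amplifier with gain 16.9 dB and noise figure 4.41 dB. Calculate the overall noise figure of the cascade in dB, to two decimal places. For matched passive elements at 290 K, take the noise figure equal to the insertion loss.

13.44 dB

Convert to linear (a loss of L dB is a gain of −L dB): F_i = 10^(NF_i/10), G_i = 10^(G_i,dB/10)
  Stage 1: F_1 = 10^(2.92/10) = 1.959, G_1 = 10^(−2.92/10) = 0.5105
  Stage 2: F_2 = 10^(6.77/10) = 4.753, G_2 = 10^(−5.69/10) = 0.2698
  Stage 3: F_3 = 10^(4.41/10) = 2.761, G_3 = 10^(16.9/10) = 48.98
Friis cascade:
  F = 1.959 + (4.753 − 1)/0.5105 + (2.761 − 1)/0.1377 = 22.09
NF = 10 log₁₀(22.09) = 13.44 dB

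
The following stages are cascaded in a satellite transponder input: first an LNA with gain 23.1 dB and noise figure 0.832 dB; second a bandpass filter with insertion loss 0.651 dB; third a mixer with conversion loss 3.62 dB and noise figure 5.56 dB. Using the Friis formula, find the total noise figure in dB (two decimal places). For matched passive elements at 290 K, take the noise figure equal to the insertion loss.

Convert to linear (a loss of L dB is a gain of −L dB): F_i = 10^(NF_i/10), G_i = 10^(G_i,dB/10)
  Stage 1: F_1 = 10^(0.832/10) = 1.211, G_1 = 10^(23.1/10) = 204.2
  Stage 2: F_2 = 10^(0.651/10) = 1.162, G_2 = 10^(−0.651/10) = 0.8608
  Stage 3: F_3 = 10^(5.56/10) = 3.597, G_3 = 10^(−3.62/10) = 0.4345
Friis cascade:
  F = 1.211 + (1.162 − 1)/204.2 + (3.597 − 1)/175.8 = 1.227
NF = 10 log₁₀(1.227) = 0.89 dB

0.89 dB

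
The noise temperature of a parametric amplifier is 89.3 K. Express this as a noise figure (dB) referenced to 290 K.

F = 1 + T_e/T₀ = 1 + 89.3/290 = 1.30793
NF = 10 log₁₀(1.30793) = 1.17 dB

1.17 dB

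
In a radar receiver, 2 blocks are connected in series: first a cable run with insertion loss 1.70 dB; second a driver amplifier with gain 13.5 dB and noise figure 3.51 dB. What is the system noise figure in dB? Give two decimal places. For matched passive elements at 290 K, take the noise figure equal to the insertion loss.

5.21 dB

Convert to linear (a loss of L dB is a gain of −L dB): F_i = 10^(NF_i/10), G_i = 10^(G_i,dB/10)
  Stage 1: F_1 = 10^(1.70/10) = 1.479, G_1 = 10^(−1.70/10) = 0.6761
  Stage 2: F_2 = 10^(3.51/10) = 2.244, G_2 = 10^(13.5/10) = 22.39
Friis cascade:
  F = 1.479 + (2.244 − 1)/0.6761 = 3.319
NF = 10 log₁₀(3.319) = 5.21 dB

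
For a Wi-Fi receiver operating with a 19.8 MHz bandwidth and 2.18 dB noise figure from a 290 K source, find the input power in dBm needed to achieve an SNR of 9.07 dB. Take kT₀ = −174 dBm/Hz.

Sensitivity = −174 + 10 log₁₀(B) + NF + SNR_min
= −174 + 72.97 + 2.18 + 9.07
= −89.78 dBm → −89.8 dBm

−89.8 dBm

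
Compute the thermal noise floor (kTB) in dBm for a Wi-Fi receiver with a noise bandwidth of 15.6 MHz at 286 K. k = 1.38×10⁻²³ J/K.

−102.1 dBm

P_n = kTB = 1.38×10⁻²³ × 286 × 1.56×10⁷ = 6.16×10⁻¹⁴ W
In dBm: 10 log₁₀(6.16×10⁻¹⁴ / 10⁻³) = −102.1 dBm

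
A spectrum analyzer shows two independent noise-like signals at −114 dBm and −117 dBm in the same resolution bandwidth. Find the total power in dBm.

−112.2 dBm

Convert to linear, add, convert back:
P₁ = 3.98×10⁻¹⁵ W, P₂ = 2.00×10⁻¹⁵ W
P_tot = 5.98×10⁻¹⁵ W → 10 log₁₀(P_tot / 10⁻³) = −112.2 dBm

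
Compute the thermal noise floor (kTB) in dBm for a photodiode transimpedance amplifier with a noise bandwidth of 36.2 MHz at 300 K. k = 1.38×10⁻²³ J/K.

−98.2 dBm

P_n = kTB = 1.38×10⁻²³ × 300 × 3.62×10⁷ = 1.50×10⁻¹³ W
In dBm: 10 log₁₀(1.50×10⁻¹³ / 10⁻³) = −98.2 dBm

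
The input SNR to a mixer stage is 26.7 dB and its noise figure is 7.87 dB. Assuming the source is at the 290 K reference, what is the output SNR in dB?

By definition F = SNR_in/SNR_out, so in dB: SNR_out = SNR_in − NF
SNR_out = 26.7 − 7.87 = 18.83 dB

18.83 dB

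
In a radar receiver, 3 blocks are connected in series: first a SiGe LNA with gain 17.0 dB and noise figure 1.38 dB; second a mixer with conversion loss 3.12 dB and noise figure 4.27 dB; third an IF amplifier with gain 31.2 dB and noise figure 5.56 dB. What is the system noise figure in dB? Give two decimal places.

Convert to linear (a loss of L dB is a gain of −L dB): F_i = 10^(NF_i/10), G_i = 10^(G_i,dB/10)
  Stage 1: F_1 = 10^(1.38/10) = 1.374, G_1 = 10^(17.0/10) = 50.12
  Stage 2: F_2 = 10^(4.27/10) = 2.673, G_2 = 10^(−3.12/10) = 0.4875
  Stage 3: F_3 = 10^(5.56/10) = 3.597, G_3 = 10^(31.2/10) = 1318
Friis cascade:
  F = 1.374 + (2.673 − 1)/50.12 + (3.597 − 1)/24.43 = 1.514
NF = 10 log₁₀(1.514) = 1.80 dB

1.80 dB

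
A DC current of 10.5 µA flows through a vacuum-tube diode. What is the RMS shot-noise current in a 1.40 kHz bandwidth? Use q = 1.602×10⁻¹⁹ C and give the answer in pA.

I_n = √(2qI·B)
2qI·B = 2 × 1.602×10⁻¹⁹ × 1.05×10⁻⁵ × 1.40×10³ = 4.71×10⁻²¹ A²
I_n = √(4.71×10⁻²¹) = 6.86×10⁻¹¹ A = 68.6 pA

68.6 pA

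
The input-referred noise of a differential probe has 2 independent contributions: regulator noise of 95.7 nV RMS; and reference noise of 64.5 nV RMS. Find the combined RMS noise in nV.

Uncorrelated sources add in power (mean-square): V_tot = √(ΣV_i²)
V_tot = √[(9.57×10⁻⁸)² + (6.45×10⁻⁸)²] = 1.15×10⁻⁷ V = 115 nV

115 nV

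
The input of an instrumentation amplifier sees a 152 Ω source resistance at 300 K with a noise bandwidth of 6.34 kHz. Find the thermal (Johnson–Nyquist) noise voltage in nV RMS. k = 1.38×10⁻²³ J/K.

V_n = √(4kTRB)
4kTRB = 4 × 1.38×10⁻²³ × 300 × 1.52×10² × 6.34×10³ = 1.60×10⁻¹⁴ V²
V_n = √(1.60×10⁻¹⁴) = 1.26×10⁻⁷ V = 126 nV

126 nV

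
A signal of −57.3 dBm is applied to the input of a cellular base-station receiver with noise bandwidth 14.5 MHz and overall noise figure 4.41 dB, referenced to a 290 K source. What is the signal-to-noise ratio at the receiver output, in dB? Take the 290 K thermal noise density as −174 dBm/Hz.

40.7 dB

Noise floor: N = −174 + 10 log₁₀(B) + NF
10 log₁₀(1.45×10⁷) = 71.61 dB
N = −174 + 71.61 + 4.41 = −97.98 dBm
SNR = P_sig − N = −57.3 − (−97.98) = 40.68 dB → 40.7 dB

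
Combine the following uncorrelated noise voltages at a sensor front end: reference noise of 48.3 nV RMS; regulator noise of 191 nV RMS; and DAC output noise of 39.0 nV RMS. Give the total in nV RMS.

Uncorrelated sources add in power (mean-square): V_tot = √(ΣV_i²)
V_tot = √[(4.83×10⁻⁸)² + (1.91×10⁻⁷)² + (3.90×10⁻⁸)²] = 2.01×10⁻⁷ V = 201 nV

201 nV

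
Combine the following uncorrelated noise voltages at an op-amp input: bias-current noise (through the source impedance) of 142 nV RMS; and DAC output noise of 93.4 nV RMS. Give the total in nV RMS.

170 nV

Uncorrelated sources add in power (mean-square): V_tot = √(ΣV_i²)
V_tot = √[(1.42×10⁻⁷)² + (9.34×10⁻⁸)²] = 1.70×10⁻⁷ V = 170 nV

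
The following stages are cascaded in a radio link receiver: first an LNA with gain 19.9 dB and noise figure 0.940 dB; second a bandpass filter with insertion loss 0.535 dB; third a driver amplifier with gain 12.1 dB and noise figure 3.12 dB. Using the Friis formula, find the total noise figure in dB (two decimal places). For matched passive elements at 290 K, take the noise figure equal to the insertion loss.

Convert to linear (a loss of L dB is a gain of −L dB): F_i = 10^(NF_i/10), G_i = 10^(G_i,dB/10)
  Stage 1: F_1 = 10^(0.940/10) = 1.242, G_1 = 10^(19.9/10) = 97.72
  Stage 2: F_2 = 10^(0.535/10) = 1.131, G_2 = 10^(−0.535/10) = 0.8841
  Stage 3: F_3 = 10^(3.12/10) = 2.051, G_3 = 10^(12.1/10) = 16.22
Friis cascade:
  F = 1.242 + (1.131 − 1)/97.72 + (2.051 − 1)/86.40 = 1.255
NF = 10 log₁₀(1.255) = 0.99 dB

0.99 dB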